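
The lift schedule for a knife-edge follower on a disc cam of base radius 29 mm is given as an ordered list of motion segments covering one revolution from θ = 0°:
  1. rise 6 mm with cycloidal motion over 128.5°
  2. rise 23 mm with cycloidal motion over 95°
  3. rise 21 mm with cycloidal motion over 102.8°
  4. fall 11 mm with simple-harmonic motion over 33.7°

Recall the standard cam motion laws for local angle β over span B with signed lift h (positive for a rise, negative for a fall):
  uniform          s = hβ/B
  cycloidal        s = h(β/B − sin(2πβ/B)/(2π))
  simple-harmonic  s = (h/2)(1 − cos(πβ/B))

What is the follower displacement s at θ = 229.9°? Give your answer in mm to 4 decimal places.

seg 1 [0°–128.5°] cycloidal, h=6: full span → s += 6 → s = 6.0000
seg 2 [128.5°–223.5°] cycloidal, h=23: full span → s += 23 → s = 29.0000
seg 3 [223.5°–326.3°] cycloidal, h=21: θ=229.9° here. β=6.4, B=102.8. 21·(0.0623 − sin(2π·0.0623)/(2π)) = 0.0331 → s = 29.0331

29.0331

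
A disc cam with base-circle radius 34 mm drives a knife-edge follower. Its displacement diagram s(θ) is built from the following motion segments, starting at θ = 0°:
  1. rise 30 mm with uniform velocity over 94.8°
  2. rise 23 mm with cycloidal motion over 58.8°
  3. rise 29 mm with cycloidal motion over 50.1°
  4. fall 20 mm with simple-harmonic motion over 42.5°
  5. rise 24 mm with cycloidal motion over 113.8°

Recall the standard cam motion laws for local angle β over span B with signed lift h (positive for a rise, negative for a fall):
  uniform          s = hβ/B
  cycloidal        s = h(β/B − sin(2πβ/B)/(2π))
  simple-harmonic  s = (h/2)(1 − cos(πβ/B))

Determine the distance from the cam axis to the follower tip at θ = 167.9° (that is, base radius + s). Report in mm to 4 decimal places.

seg 1 [0°–94.8°] uniform, h=30: full span → s += 30 → s = 30.0000
seg 2 [94.8°–153.6°] cycloidal, h=23: full span → s += 23 → s = 53.0000
seg 3 [153.6°–203.7°] cycloidal, h=29: θ=167.9° here. β=14.3, B=50.1. 29·(0.2854 − sin(2π·0.2854)/(2π)) = 3.7758 → s = 56.7758
radial distance = base radius + s = 34 + 56.7758 = 90.7758

90.7758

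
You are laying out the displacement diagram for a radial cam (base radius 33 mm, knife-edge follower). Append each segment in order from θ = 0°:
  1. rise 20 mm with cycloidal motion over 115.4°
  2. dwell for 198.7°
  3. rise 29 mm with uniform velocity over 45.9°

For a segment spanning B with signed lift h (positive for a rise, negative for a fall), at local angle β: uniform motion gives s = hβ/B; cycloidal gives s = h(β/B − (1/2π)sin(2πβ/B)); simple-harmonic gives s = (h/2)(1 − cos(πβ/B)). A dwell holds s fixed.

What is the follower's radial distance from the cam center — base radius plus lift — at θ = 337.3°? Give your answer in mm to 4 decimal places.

seg 1 [0°–115.4°] cycloidal, h=20: full span → s += 20 → s = 20.0000
seg 2 [115.4°–314.1°] dwell: s stays 20.0000
seg 3 [314.1°–360°] uniform, h=29: θ=337.3° here. β=23.2, B=45.9. 29·23.2/45.9 = 14.6580 → s = 34.6580
radial distance = base radius + s = 33 + 34.6580 = 67.6580

67.6580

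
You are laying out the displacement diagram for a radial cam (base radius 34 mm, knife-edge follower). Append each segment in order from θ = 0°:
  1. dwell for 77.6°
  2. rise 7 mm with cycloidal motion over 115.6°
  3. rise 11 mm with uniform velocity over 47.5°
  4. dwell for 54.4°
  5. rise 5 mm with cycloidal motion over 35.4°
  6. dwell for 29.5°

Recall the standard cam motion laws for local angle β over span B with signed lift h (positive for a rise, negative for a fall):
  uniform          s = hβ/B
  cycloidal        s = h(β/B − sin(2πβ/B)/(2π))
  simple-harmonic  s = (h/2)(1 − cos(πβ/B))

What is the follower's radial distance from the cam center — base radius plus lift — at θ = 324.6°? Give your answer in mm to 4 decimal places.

seg 1 [0°–77.6°] dwell: s stays 0.0000
seg 2 [77.6°–193.2°] cycloidal, h=7: full span → s += 7 → s = 7.0000
seg 3 [193.2°–240.7°] uniform, h=11: full span → s += 11 → s = 18.0000
seg 4 [240.7°–295.1°] dwell: s stays 18.0000
seg 5 [295.1°–330.5°] cycloidal, h=5: θ=324.6° here. β=29.5, B=35.4. 5·(0.8333 − sin(2π·0.8333)/(2π)) = 4.8558 → s = 22.8558
radial distance = base radius + s = 34 + 22.8558 = 56.8558

56.8558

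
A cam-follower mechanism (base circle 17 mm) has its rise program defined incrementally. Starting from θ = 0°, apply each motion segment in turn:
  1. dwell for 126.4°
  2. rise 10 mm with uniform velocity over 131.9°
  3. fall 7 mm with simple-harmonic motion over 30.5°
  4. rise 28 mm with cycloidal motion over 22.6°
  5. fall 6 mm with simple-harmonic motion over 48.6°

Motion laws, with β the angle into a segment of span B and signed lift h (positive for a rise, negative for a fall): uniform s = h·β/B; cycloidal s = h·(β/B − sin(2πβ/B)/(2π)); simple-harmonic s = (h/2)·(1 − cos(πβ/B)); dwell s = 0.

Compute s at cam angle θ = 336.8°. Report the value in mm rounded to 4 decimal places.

seg 1 [0°–126.4°] dwell: s stays 0.0000
seg 2 [126.4°–258.3°] uniform, h=10: full span → s += 10 → s = 10.0000
seg 3 [258.3°–288.8°] simple-harmonic, h=-7: full span → s += -7 → s = 3.0000
seg 4 [288.8°–311.4°] cycloidal, h=28: full span → s += 28 → s = 31.0000
seg 5 [311.4°–360°] simple-harmonic, h=-6: θ=336.8° here. β=25.4, B=48.6. -6/2·(1 − cos(π·0.5226)) = -3.2131 → s = 27.7869

27.7869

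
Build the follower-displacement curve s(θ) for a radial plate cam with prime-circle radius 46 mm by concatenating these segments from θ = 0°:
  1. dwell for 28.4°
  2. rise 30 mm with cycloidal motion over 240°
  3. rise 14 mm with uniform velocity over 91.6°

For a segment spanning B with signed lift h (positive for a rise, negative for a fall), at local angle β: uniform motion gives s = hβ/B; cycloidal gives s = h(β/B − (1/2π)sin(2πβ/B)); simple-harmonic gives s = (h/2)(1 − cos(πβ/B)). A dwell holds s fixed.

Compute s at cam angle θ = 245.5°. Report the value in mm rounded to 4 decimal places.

seg 1 [0°–28.4°] dwell: s stays 0.0000
seg 2 [28.4°–268.4°] cycloidal, h=30: θ=245.5° here. β=217.1, B=240. 30·(0.9046 − sin(2π·0.9046)/(2π)) = 29.8316 → s = 29.8316

29.8316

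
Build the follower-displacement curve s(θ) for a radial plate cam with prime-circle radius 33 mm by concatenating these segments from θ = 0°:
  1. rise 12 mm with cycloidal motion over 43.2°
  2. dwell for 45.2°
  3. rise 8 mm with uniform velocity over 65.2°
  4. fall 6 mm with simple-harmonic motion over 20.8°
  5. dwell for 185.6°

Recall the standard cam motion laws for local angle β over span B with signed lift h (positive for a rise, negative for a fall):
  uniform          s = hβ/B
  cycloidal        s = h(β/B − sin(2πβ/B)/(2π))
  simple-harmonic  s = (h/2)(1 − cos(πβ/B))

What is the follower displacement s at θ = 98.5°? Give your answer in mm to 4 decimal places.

seg 1 [0°–43.2°] cycloidal, h=12: full span → s += 12 → s = 12.0000
seg 2 [43.2°–88.4°] dwell: s stays 12.0000
seg 3 [88.4°–153.6°] uniform, h=8: θ=98.5° here. β=10.1, B=65.2. 8·10.1/65.2 = 1.2393 → s = 13.2393

13.2393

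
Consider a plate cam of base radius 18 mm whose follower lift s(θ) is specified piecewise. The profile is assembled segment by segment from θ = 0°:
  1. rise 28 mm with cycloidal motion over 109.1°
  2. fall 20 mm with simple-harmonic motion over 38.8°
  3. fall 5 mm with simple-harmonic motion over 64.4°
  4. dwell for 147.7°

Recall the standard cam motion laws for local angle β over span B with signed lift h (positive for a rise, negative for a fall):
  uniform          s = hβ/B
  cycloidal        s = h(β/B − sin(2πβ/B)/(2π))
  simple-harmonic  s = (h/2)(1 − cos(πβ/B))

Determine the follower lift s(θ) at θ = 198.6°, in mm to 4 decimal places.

seg 1 [0°–109.1°] cycloidal, h=28: full span → s += 28 → s = 28.0000
seg 2 [109.1°–147.9°] simple-harmonic, h=-20: full span → s += -20 → s = 8.0000
seg 3 [147.9°–212.3°] simple-harmonic, h=-5: θ=198.6° here. β=50.7, B=64.4. -5/2·(1 − cos(π·0.7873)) = -4.4622 → s = 3.5378

3.5378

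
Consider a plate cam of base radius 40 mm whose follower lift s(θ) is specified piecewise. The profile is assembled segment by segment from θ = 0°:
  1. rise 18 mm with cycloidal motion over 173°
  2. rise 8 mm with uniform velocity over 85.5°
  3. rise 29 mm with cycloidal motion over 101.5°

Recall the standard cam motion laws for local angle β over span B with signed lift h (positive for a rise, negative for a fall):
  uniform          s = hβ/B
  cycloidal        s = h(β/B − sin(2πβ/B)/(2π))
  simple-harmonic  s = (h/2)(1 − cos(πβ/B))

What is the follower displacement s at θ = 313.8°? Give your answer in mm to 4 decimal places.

seg 1 [0°–173°] cycloidal, h=18: full span → s += 18 → s = 18.0000
seg 2 [173°–258.5°] uniform, h=8: full span → s += 8 → s = 26.0000
seg 3 [258.5°–360°] cycloidal, h=29: θ=313.8° here. β=55.3, B=101.5. 29·(0.5448 − sin(2π·0.5448)/(2π)) = 17.0829 → s = 43.0829

43.0829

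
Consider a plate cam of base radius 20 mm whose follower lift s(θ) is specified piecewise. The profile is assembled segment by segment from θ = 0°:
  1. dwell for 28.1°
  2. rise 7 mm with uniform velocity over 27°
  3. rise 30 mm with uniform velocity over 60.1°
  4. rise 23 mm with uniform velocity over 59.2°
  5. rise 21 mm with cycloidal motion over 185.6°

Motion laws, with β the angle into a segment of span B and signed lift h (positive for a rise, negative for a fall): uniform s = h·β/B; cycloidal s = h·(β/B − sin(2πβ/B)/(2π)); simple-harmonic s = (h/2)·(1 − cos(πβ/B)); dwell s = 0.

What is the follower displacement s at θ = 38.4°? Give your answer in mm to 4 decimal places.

seg 1 [0°–28.1°] dwell: s stays 0.0000
seg 2 [28.1°–55.1°] uniform, h=7: θ=38.4° here. β=10.3, B=27. 7·10.3/27 = 2.6704 → s = 2.6704

2.6704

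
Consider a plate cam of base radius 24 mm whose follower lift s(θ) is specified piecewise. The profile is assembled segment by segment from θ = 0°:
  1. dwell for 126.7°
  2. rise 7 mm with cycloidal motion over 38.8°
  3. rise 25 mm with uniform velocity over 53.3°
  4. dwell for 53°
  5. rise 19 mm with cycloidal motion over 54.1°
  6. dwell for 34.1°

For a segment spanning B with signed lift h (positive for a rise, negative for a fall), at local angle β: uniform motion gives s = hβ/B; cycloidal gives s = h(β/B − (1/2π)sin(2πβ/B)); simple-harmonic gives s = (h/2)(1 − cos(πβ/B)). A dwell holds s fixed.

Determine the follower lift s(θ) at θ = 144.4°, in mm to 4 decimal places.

seg 1 [0°–126.7°] dwell: s stays 0.0000
seg 2 [126.7°–165.5°] cycloidal, h=7: θ=144.4° here. β=17.7, B=38.8. 7·(0.4562 − sin(2π·0.4562)/(2π)) = 2.8905 → s = 2.8905

2.8905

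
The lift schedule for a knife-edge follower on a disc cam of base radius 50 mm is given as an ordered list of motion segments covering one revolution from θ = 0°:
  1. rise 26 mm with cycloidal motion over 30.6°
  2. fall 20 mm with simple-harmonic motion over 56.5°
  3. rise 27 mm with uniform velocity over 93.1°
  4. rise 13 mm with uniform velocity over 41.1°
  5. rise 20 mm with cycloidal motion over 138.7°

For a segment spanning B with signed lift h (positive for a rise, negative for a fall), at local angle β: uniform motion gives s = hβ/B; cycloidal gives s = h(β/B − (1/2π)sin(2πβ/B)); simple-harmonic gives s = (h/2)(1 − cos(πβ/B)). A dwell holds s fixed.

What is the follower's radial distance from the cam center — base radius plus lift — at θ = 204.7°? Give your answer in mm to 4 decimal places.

seg 1 [0°–30.6°] cycloidal, h=26: full span → s += 26 → s = 26.0000
seg 2 [30.6°–87.1°] simple-harmonic, h=-20: full span → s += -20 → s = 6.0000
seg 3 [87.1°–180.2°] uniform, h=27: full span → s += 27 → s = 33.0000
seg 4 [180.2°–221.3°] uniform, h=13: θ=204.7° here. β=24.5, B=41.1. 13·24.5/41.1 = 7.7494 → s = 40.7494
radial distance = base radius + s = 50 + 40.7494 = 90.7494

90.7494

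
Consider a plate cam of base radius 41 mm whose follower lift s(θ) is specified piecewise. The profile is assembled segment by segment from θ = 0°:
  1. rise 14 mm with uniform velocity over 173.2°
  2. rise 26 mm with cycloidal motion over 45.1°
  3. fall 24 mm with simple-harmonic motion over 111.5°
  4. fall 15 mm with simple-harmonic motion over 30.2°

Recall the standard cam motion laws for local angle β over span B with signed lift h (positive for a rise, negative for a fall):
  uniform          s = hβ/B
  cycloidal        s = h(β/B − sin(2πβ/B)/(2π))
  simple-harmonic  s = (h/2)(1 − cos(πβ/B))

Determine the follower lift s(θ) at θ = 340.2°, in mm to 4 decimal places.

seg 1 [0°–173.2°] uniform, h=14: full span → s += 14 → s = 14.0000
seg 2 [173.2°–218.3°] cycloidal, h=26: full span → s += 26 → s = 40.0000
seg 3 [218.3°–329.8°] simple-harmonic, h=-24: full span → s += -24 → s = 16.0000
seg 4 [329.8°–360°] simple-harmonic, h=-15: θ=340.2° here. β=10.4, B=30.2. -15/2·(1 − cos(π·0.3444)) = -3.9774 → s = 12.0226

12.0226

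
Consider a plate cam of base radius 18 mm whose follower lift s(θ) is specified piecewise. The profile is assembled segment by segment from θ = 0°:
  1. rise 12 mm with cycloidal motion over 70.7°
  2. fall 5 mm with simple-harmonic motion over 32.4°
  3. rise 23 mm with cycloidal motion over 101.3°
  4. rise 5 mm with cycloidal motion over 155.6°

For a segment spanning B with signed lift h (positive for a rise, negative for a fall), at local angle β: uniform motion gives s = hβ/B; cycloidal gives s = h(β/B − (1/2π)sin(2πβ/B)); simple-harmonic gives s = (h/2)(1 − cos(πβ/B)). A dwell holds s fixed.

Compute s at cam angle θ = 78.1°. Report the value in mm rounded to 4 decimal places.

seg 1 [0°–70.7°] cycloidal, h=12: full span → s += 12 → s = 12.0000
seg 2 [70.7°–103.1°] simple-harmonic, h=-5: θ=78.1° here. β=7.4, B=32.4. -5/2·(1 − cos(π·0.2284)) = -0.6164 → s = 11.3836

11.3836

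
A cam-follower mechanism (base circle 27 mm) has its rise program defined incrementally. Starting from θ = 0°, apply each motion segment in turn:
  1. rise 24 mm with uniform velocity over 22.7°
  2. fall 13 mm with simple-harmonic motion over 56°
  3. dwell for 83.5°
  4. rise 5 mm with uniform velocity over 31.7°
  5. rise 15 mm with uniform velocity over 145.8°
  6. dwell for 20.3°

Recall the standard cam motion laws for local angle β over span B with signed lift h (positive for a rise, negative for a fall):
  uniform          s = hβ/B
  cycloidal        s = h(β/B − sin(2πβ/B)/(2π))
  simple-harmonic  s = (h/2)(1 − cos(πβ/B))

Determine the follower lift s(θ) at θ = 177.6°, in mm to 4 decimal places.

seg 1 [0°–22.7°] uniform, h=24: full span → s += 24 → s = 24.0000
seg 2 [22.7°–78.7°] simple-harmonic, h=-13: full span → s += -13 → s = 11.0000
seg 3 [78.7°–162.2°] dwell: s stays 11.0000
seg 4 [162.2°–193.9°] uniform, h=5: θ=177.6° here. β=15.4, B=31.7. 5·15.4/31.7 = 2.4290 → s = 13.4290

13.4290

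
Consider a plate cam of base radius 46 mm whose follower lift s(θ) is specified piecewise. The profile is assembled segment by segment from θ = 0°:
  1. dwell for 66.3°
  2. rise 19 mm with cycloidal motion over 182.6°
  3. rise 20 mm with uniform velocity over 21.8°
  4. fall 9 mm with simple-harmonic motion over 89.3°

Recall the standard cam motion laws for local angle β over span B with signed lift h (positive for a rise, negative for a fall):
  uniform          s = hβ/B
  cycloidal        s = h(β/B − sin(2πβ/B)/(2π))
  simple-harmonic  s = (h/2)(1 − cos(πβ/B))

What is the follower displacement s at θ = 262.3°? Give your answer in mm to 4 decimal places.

seg 1 [0°–66.3°] dwell: s stays 0.0000
seg 2 [66.3°–248.9°] cycloidal, h=19: full span → s += 19 → s = 19.0000
seg 3 [248.9°–270.7°] uniform, h=20: θ=262.3° here. β=13.4, B=21.8. 20·13.4/21.8 = 12.2936 → s = 31.2936

31.2936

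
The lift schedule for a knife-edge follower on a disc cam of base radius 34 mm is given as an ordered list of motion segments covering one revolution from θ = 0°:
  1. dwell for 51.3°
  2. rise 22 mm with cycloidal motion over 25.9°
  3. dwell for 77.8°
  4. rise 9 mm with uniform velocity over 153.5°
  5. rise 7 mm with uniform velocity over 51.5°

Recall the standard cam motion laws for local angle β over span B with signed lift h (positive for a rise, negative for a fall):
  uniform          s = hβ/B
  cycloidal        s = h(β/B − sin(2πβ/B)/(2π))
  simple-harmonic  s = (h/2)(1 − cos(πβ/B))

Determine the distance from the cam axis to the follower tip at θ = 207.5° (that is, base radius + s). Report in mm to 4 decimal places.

seg 1 [0°–51.3°] dwell: s stays 0.0000
seg 2 [51.3°–77.2°] cycloidal, h=22: full span → s += 22 → s = 22.0000
seg 3 [77.2°–155°] dwell: s stays 22.0000
seg 4 [155°–308.5°] uniform, h=9: θ=207.5° here. β=52.5, B=153.5. 9·52.5/153.5 = 3.0782 → s = 25.0782
radial distance = base radius + s = 34 + 25.0782 = 59.0782

59.0782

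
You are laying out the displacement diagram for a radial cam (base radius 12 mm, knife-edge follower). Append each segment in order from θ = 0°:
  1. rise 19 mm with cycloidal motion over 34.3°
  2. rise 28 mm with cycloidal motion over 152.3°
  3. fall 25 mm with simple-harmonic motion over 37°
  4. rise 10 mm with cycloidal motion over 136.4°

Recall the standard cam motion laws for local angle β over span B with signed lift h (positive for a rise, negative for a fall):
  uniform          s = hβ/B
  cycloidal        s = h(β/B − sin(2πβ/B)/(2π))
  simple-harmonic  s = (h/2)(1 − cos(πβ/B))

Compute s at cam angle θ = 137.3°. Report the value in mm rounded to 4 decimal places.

seg 1 [0°–34.3°] cycloidal, h=19: full span → s += 19 → s = 19.0000
seg 2 [34.3°–186.6°] cycloidal, h=28: θ=137.3° here. β=103, B=152.3. 28·(0.6763 − sin(2π·0.6763)/(2π)) = 22.9233 → s = 41.9233

41.9233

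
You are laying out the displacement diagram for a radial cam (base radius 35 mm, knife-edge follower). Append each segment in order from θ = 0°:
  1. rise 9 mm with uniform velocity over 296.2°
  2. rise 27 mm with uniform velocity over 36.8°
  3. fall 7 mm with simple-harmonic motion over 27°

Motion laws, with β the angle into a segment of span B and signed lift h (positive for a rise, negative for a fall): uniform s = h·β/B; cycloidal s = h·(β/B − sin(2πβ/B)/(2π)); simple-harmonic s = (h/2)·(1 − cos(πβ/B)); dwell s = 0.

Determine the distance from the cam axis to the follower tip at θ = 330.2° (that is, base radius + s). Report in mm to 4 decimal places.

seg 1 [0°–296.2°] uniform, h=9: full span → s += 9 → s = 9.0000
seg 2 [296.2°–333°] uniform, h=27: θ=330.2° here. β=34, B=36.8. 27·34/36.8 = 24.9457 → s = 33.9457
radial distance = base radius + s = 35 + 33.9457 = 68.9457

68.9457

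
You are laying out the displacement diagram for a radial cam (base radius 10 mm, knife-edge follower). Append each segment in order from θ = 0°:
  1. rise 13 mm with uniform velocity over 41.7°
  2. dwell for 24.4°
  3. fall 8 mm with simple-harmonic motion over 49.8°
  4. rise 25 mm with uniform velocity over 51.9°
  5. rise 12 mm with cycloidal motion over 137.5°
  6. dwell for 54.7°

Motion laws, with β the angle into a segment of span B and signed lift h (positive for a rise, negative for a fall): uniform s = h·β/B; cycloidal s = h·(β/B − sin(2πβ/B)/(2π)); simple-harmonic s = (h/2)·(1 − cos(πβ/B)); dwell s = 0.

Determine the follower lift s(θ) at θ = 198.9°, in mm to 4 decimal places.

seg 1 [0°–41.7°] uniform, h=13: full span → s += 13 → s = 13.0000
seg 2 [41.7°–66.1°] dwell: s stays 13.0000
seg 3 [66.1°–115.9°] simple-harmonic, h=-8: full span → s += -8 → s = 5.0000
seg 4 [115.9°–167.8°] uniform, h=25: full span → s += 25 → s = 30.0000
seg 5 [167.8°–305.3°] cycloidal, h=12: θ=198.9° here. β=31.1, B=137.5. 12·(0.2262 − sin(2π·0.2262)/(2π)) = 0.8257 → s = 30.8257

30.8257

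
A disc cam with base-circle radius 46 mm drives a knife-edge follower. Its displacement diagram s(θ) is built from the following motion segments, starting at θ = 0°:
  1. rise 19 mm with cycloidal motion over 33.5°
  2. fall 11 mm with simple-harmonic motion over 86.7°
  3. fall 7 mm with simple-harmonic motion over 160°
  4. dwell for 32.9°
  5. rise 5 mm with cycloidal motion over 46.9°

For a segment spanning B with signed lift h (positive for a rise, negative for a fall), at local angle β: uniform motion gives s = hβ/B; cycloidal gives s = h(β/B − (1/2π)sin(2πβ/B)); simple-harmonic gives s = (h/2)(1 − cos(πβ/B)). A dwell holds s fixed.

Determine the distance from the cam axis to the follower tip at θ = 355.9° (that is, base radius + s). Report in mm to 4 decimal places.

seg 1 [0°–33.5°] cycloidal, h=19: full span → s += 19 → s = 19.0000
seg 2 [33.5°–120.2°] simple-harmonic, h=-11: full span → s += -11 → s = 8.0000
seg 3 [120.2°–280.2°] simple-harmonic, h=-7: full span → s += -7 → s = 1.0000
seg 4 [280.2°–313.1°] dwell: s stays 1.0000
seg 5 [313.1°–360°] cycloidal, h=5: θ=355.9° here. β=42.8, B=46.9. 5·(0.9126 − sin(2π·0.9126)/(2π)) = 4.9784 → s = 5.9784
radial distance = base radius + s = 46 + 5.9784 = 51.9784

51.9784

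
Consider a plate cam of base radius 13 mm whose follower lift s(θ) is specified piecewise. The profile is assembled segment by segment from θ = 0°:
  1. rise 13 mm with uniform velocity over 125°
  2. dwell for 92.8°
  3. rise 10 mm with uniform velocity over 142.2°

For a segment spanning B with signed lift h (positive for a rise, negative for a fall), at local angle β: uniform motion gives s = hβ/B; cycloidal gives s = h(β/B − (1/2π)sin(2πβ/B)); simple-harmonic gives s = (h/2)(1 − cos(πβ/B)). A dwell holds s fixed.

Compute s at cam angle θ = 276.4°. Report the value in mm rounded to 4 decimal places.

seg 1 [0°–125°] uniform, h=13: full span → s += 13 → s = 13.0000
seg 2 [125°–217.8°] dwell: s stays 13.0000
seg 3 [217.8°–360°] uniform, h=10: θ=276.4° here. β=58.6, B=142.2. 10·58.6/142.2 = 4.1210 → s = 17.1210

17.1210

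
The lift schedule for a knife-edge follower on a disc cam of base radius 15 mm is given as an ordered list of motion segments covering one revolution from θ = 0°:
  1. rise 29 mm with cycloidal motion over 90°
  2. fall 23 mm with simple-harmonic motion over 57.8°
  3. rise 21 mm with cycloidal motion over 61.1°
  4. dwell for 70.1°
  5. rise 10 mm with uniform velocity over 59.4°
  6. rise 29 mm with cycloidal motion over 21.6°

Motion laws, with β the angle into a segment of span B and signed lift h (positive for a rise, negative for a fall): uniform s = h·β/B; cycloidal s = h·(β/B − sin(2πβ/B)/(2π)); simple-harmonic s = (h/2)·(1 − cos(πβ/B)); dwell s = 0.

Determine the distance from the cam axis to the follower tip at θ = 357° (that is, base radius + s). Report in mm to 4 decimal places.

seg 1 [0°–90°] cycloidal, h=29: full span → s += 29 → s = 29.0000
seg 2 [90°–147.8°] simple-harmonic, h=-23: full span → s += -23 → s = 6.0000
seg 3 [147.8°–208.9°] cycloidal, h=21: full span → s += 21 → s = 27.0000
seg 4 [208.9°–279°] dwell: s stays 27.0000
seg 5 [279°–338.4°] uniform, h=10: full span → s += 10 → s = 37.0000
seg 6 [338.4°–360°] cycloidal, h=29: θ=357° here. β=18.6, B=21.6. 29·(0.8611 − sin(2π·0.8611)/(2π)) = 28.5079 → s = 65.5079
radial distance = base radius + s = 15 + 65.5079 = 80.5079

80.5079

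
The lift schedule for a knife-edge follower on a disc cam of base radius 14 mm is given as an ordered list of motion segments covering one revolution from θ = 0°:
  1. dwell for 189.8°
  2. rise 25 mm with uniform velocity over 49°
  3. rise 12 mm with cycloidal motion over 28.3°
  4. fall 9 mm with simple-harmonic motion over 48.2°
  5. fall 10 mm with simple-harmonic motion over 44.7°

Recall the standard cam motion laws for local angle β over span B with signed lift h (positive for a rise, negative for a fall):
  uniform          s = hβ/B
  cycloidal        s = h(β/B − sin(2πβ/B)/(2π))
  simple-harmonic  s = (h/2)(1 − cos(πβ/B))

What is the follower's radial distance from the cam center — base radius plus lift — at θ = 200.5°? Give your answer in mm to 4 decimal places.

seg 1 [0°–189.8°] dwell: s stays 0.0000
seg 2 [189.8°–238.8°] uniform, h=25: θ=200.5° here. β=10.7, B=49. 25·10.7/49 = 5.4592 → s = 5.4592
radial distance = base radius + s = 14 + 5.4592 = 19.4592

19.4592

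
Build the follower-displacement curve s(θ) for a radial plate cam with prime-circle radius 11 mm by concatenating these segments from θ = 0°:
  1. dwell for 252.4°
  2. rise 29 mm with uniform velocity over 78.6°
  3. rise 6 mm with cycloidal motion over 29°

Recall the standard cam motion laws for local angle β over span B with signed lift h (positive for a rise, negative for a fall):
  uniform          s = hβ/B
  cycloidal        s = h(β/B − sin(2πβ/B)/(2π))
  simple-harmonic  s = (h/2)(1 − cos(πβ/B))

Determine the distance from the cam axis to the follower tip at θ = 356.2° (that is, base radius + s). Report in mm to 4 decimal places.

seg 1 [0°–252.4°] dwell: s stays 0.0000
seg 2 [252.4°–331°] uniform, h=29: full span → s += 29 → s = 29.0000
seg 3 [331°–360°] cycloidal, h=6: θ=356.2° here. β=25.2, B=29. 6·(0.8690 − sin(2π·0.8690)/(2π)) = 5.9141 → s = 34.9141
radial distance = base radius + s = 11 + 34.9141 = 45.9141

45.9141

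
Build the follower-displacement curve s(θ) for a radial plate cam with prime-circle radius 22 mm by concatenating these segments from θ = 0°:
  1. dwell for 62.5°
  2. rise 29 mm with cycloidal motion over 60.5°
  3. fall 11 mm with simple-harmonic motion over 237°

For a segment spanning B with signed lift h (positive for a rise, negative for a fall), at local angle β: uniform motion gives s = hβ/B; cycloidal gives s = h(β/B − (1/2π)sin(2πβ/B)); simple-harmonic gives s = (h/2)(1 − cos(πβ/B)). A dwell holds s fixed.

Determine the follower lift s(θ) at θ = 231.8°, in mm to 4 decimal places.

seg 1 [0°–62.5°] dwell: s stays 0.0000
seg 2 [62.5°–123°] cycloidal, h=29: full span → s += 29 → s = 29.0000
seg 3 [123°–360°] simple-harmonic, h=-11: θ=231.8° here. β=108.8, B=237. -11/2·(1 − cos(π·0.4591)) = -4.7948 → s = 24.2052

24.2052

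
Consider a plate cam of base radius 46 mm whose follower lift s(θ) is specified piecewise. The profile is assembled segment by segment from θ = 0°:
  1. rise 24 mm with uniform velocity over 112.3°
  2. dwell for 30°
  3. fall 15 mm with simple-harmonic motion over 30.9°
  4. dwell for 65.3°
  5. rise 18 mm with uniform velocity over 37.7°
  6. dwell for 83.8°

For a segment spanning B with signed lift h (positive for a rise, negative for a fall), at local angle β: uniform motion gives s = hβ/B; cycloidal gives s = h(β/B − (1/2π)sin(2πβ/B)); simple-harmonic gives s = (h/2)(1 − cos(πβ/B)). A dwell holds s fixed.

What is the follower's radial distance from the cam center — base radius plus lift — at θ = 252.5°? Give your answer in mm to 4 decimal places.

seg 1 [0°–112.3°] uniform, h=24: full span → s += 24 → s = 24.0000
seg 2 [112.3°–142.3°] dwell: s stays 24.0000
seg 3 [142.3°–173.2°] simple-harmonic, h=-15: full span → s += -15 → s = 9.0000
seg 4 [173.2°–238.5°] dwell: s stays 9.0000
seg 5 [238.5°–276.2°] uniform, h=18: θ=252.5° here. β=14, B=37.7. 18·14/37.7 = 6.6844 → s = 15.6844
radial distance = base radius + s = 46 + 15.6844 = 61.6844

61.6844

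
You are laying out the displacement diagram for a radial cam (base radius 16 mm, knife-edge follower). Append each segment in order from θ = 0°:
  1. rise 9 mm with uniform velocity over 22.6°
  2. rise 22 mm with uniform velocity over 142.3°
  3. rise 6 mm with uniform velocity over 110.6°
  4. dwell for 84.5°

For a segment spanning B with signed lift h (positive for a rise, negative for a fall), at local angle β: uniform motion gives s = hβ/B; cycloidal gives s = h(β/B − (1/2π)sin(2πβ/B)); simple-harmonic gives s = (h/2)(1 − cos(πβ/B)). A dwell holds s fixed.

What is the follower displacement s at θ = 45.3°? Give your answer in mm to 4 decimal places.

seg 1 [0°–22.6°] uniform, h=9: full span → s += 9 → s = 9.0000
seg 2 [22.6°–164.9°] uniform, h=22: θ=45.3° here. β=22.7, B=142.3. 22·22.7/142.3 = 3.5095 → s = 12.5095

12.5095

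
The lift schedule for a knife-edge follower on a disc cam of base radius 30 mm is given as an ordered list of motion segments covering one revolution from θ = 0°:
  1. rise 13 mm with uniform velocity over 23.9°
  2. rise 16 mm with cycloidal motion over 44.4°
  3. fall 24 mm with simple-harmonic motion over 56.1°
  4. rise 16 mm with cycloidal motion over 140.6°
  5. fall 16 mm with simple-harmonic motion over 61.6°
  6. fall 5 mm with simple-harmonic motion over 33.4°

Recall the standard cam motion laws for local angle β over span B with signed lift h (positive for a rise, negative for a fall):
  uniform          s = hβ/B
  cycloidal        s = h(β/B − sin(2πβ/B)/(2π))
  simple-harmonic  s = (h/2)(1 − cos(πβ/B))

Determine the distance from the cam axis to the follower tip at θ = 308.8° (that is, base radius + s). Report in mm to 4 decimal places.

seg 1 [0°–23.9°] uniform, h=13: full span → s += 13 → s = 13.0000
seg 2 [23.9°–68.3°] cycloidal, h=16: full span → s += 16 → s = 29.0000
seg 3 [68.3°–124.4°] simple-harmonic, h=-24: full span → s += -24 → s = 5.0000
seg 4 [124.4°–265°] cycloidal, h=16: full span → s += 16 → s = 21.0000
seg 5 [265°–326.6°] simple-harmonic, h=-16: θ=308.8° here. β=43.8, B=61.6. -16/2·(1 − cos(π·0.7110)) = -12.9239 → s = 8.0761
radial distance = base radius + s = 30 + 8.0761 = 38.0761

38.0761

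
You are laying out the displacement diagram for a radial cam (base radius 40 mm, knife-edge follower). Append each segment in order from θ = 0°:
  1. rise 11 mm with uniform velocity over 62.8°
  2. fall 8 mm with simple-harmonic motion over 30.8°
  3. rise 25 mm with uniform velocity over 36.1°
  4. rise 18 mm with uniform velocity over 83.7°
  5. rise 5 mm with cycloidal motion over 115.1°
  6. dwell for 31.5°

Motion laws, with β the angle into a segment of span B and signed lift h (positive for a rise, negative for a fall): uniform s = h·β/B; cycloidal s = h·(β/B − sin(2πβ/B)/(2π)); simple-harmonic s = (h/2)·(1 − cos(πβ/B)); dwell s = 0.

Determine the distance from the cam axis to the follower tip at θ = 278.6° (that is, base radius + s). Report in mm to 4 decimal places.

seg 1 [0°–62.8°] uniform, h=11: full span → s += 11 → s = 11.0000
seg 2 [62.8°–93.6°] simple-harmonic, h=-8: full span → s += -8 → s = 3.0000
seg 3 [93.6°–129.7°] uniform, h=25: full span → s += 25 → s = 28.0000
seg 4 [129.7°–213.4°] uniform, h=18: full span → s += 18 → s = 46.0000
seg 5 [213.4°–328.5°] cycloidal, h=5: θ=278.6° here. β=65.2, B=115.1. 5·(0.5665 − sin(2π·0.5665)/(2π)) = 3.1551 → s = 49.1551
radial distance = base radius + s = 40 + 49.1551 = 89.1551

89.1551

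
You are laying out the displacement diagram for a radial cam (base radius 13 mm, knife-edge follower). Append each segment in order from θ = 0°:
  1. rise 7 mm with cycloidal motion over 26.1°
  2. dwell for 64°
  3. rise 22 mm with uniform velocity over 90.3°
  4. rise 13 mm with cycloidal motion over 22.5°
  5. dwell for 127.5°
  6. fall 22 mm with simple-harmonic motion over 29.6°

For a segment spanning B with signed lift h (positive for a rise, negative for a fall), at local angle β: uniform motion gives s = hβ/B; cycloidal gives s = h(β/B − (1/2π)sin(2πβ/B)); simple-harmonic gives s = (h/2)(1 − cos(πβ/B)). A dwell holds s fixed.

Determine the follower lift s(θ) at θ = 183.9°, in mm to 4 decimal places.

seg 1 [0°–26.1°] cycloidal, h=7: full span → s += 7 → s = 7.0000
seg 2 [26.1°–90.1°] dwell: s stays 7.0000
seg 3 [90.1°–180.4°] uniform, h=22: full span → s += 22 → s = 29.0000
seg 4 [180.4°–202.9°] cycloidal, h=13: θ=183.9° here. β=3.5, B=22.5. 13·(0.1556 − sin(2π·0.1556)/(2π)) = 0.3069 → s = 29.3069

29.3069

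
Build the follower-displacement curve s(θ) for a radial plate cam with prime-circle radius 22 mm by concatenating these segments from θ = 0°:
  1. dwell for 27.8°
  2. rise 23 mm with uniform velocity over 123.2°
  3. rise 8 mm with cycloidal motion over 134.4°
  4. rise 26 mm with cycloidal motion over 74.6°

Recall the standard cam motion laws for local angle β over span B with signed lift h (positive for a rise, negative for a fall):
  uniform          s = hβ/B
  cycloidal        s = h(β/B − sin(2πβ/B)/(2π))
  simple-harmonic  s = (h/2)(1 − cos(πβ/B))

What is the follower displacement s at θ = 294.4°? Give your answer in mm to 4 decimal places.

seg 1 [0°–27.8°] dwell: s stays 0.0000
seg 2 [27.8°–151°] uniform, h=23: full span → s += 23 → s = 23.0000
seg 3 [151°–285.4°] cycloidal, h=8: full span → s += 8 → s = 31.0000
seg 4 [285.4°–360°] cycloidal, h=26: θ=294.4° here. β=9, B=74.6. 26·(0.1206 − sin(2π·0.1206)/(2π)) = 0.2919 → s = 31.2919

31.2919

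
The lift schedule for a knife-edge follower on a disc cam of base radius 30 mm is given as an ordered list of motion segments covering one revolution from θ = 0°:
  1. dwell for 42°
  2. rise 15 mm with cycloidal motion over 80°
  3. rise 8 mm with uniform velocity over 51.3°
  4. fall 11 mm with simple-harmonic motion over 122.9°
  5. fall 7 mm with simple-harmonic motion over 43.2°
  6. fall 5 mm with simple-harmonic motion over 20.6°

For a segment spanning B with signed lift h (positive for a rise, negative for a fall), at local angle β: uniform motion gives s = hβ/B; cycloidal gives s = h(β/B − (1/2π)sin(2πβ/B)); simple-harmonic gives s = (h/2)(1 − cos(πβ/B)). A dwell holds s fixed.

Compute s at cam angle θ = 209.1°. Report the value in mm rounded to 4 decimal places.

seg 1 [0°–42°] dwell: s stays 0.0000
seg 2 [42°–122°] cycloidal, h=15: full span → s += 15 → s = 15.0000
seg 3 [122°–173.3°] uniform, h=8: full span → s += 8 → s = 23.0000
seg 4 [173.3°–296.2°] simple-harmonic, h=-11: θ=209.1° here. β=35.8, B=122.9. -11/2·(1 − cos(π·0.2913)) = -2.1467 → s = 20.8533

20.8533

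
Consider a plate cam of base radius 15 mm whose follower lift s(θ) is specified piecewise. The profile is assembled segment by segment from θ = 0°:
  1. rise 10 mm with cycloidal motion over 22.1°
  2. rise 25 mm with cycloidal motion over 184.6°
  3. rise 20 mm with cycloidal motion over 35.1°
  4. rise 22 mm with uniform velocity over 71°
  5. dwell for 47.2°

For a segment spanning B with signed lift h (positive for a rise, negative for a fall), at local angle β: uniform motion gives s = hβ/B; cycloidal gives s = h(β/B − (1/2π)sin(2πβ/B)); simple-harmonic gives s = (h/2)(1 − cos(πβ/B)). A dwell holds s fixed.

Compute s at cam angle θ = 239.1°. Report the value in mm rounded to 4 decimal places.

seg 1 [0°–22.1°] cycloidal, h=10: full span → s += 10 → s = 10.0000
seg 2 [22.1°–206.7°] cycloidal, h=25: full span → s += 25 → s = 35.0000
seg 3 [206.7°–241.8°] cycloidal, h=20: θ=239.1° here. β=32.4, B=35.1. 20·(0.9231 − sin(2π·0.9231)/(2π)) = 19.9408 → s = 54.9408

54.9408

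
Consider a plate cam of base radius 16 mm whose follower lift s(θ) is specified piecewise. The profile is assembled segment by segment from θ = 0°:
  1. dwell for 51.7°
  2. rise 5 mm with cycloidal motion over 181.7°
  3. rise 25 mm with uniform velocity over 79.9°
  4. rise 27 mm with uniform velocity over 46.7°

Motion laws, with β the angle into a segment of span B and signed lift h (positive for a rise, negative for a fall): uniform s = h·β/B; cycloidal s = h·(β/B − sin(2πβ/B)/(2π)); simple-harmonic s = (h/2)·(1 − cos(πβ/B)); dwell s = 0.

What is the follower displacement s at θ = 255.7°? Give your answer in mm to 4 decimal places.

seg 1 [0°–51.7°] dwell: s stays 0.0000
seg 2 [51.7°–233.4°] cycloidal, h=5: full span → s += 5 → s = 5.0000
seg 3 [233.4°–313.3°] uniform, h=25: θ=255.7° here. β=22.3, B=79.9. 25·22.3/79.9 = 6.9775 → s = 11.9775

11.9775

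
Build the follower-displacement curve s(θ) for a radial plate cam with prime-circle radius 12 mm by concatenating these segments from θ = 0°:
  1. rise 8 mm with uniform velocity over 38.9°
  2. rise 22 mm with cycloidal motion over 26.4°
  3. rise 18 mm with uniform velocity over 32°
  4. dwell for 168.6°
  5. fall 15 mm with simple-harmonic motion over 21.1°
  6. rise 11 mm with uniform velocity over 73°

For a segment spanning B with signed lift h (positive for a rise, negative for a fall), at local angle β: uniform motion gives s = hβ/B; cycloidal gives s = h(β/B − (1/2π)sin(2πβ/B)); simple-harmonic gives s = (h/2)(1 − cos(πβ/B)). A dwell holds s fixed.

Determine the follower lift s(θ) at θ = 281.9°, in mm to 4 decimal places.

seg 1 [0°–38.9°] uniform, h=8: full span → s += 8 → s = 8.0000
seg 2 [38.9°–65.3°] cycloidal, h=22: full span → s += 22 → s = 30.0000
seg 3 [65.3°–97.3°] uniform, h=18: full span → s += 18 → s = 48.0000
seg 4 [97.3°–265.9°] dwell: s stays 48.0000
seg 5 [265.9°–287°] simple-harmonic, h=-15: θ=281.9° here. β=16, B=21.1. -15/2·(1 − cos(π·0.7583)) = -12.9397 → s = 35.0603

35.0603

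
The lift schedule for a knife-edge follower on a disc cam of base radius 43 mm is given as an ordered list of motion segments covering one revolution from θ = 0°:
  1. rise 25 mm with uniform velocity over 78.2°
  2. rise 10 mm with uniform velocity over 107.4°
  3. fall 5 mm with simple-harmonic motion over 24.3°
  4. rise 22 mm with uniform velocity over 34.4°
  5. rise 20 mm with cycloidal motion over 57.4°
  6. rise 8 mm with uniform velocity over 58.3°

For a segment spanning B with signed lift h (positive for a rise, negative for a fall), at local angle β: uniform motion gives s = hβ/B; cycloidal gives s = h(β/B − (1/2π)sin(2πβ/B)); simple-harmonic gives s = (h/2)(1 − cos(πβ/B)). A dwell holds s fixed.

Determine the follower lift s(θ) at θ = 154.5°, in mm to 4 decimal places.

seg 1 [0°–78.2°] uniform, h=25: full span → s += 25 → s = 25.0000
seg 2 [78.2°–185.6°] uniform, h=10: θ=154.5° here. β=76.3, B=107.4. 10·76.3/107.4 = 7.1043 → s = 32.1043

32.1043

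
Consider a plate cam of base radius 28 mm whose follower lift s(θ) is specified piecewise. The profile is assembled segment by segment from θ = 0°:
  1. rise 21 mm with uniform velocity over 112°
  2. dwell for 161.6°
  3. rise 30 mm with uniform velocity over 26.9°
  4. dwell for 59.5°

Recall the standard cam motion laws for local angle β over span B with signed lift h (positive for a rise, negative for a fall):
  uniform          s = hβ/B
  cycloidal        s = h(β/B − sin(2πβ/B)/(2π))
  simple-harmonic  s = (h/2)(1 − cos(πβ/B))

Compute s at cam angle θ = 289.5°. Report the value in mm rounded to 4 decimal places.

seg 1 [0°–112°] uniform, h=21: full span → s += 21 → s = 21.0000
seg 2 [112°–273.6°] dwell: s stays 21.0000
seg 3 [273.6°–300.5°] uniform, h=30: θ=289.5° here. β=15.9, B=26.9. 30·15.9/26.9 = 17.7323 → s = 38.7323

38.7323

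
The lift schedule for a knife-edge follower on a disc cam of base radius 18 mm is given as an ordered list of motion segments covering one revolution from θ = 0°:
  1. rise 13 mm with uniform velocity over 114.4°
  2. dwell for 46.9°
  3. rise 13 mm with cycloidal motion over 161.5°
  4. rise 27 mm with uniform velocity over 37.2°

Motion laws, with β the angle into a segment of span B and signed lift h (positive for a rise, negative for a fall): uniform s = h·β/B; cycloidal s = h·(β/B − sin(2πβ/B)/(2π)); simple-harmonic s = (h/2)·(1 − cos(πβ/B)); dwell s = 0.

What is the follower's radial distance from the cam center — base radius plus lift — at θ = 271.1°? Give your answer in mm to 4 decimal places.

seg 1 [0°–114.4°] uniform, h=13: full span → s += 13 → s = 13.0000
seg 2 [114.4°–161.3°] dwell: s stays 13.0000
seg 3 [161.3°–322.8°] cycloidal, h=13: θ=271.1° here. β=109.8, B=161.5. 13·(0.6799 − sin(2π·0.6799)/(2π)) = 10.7098 → s = 23.7098
radial distance = base radius + s = 18 + 23.7098 = 41.7098

41.7098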